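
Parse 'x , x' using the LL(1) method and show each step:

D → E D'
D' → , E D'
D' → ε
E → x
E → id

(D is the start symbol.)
LL(1) parsing maintains a stack (initially the start symbol over $) and the input. At each step: if the stack top is a terminal, match it against the current input token; if it is a non-terminal N, replace it with the RHS of M[N, lookahead] (the unique production whose predict set contains the lookahead).

Stack is shown with the top on the left.

Stack     Input    Action
-------------------------
D $       x , x $  output D → E D'
E D' $    x , x $  output E → x
x D' $    x , x $  match 'x'
D' $      , x $    output D' → , E D'
, E D' $  , x $    match ','
E D' $    x $      output E → x
x D' $    x $      match 'x'
D' $      $        output D' → ε
$         $        accept

The string is accepted.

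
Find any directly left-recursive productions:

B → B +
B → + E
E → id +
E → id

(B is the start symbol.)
Direct left recursion occurs when N → N α for some non-terminal N (the right-hand side begins with the left-hand side itself).

B → B +: LEFT RECURSIVE (starts with B)
B → + E: starts with '+'
E → id +: starts with id
E → id: starts with id

The grammar has direct left recursion on: B.

Answer: Yes, B is left-recursive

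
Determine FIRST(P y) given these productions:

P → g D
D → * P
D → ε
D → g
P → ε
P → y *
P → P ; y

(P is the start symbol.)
{ ';', 'g', 'y' }

FIRST sets of the non-terminals involved (from the grammar, by fixed-point iteration):
  FIRST(P) = { ';', 'g', 'y', ε }

To compute FIRST(P y), process the symbols left to right:
Symbol P is a non-terminal. Add FIRST(P) \ {ε} = { ';', 'g', 'y' }
P is nullable (ε ∈ FIRST(P)), continue to the next symbol.
Symbol y is a terminal. Add 'y' and stop.
FIRST(P y) = { ';', 'g', 'y' }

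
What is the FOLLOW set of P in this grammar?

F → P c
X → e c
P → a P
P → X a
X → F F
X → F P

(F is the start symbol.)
To compute FOLLOW(P), find every occurrence of P on a right-hand side N → α P β: add FIRST(β) \ {ε}, and if β is empty or nullable also add FOLLOW(N). Iterate to a fixed point.

In F → P c: P is followed by c, add FIRST(c) \ {ε} = { 'c' }
In P → a P: P is at the end; this adds FOLLOW(P) to itself — nothing new
In X → F P: P is at the end, add FOLLOW(X)

The FOLLOW sets referred to above (computed the same way, to a fixed point):
  FOLLOW(X) = { 'a' }

Taking the union: FOLLOW(P) = { 'a', 'c' }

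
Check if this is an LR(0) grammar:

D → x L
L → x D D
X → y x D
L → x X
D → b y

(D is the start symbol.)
Yes, the grammar is LR(0)

A grammar is LR(0) if no state in the canonical LR(0) collection has:
  - both a shift item (dot before a terminal) and a complete item (shift-reduce conflict), or
  - two or more complete items (reduce-reduce conflict; the accept item [D' → D .] counts as a complete item here).

Augment with D' → D and build the canonical LR(0) collection (I0 = CLOSURE({[D' → . D]}), then GOTO on every symbol after a dot until no new states appear). It has 13 states:
  I0: { [D → . b y], [D → . x L], [D' → . D] }  — shift
  I1: { [D' → D .] }  — accept
  I2: { [D → b . y] }  — shift
  I3: { [D → x . L], [L → . x D D], [L → . x X] }  — shift
  I4: { [D → x L .] }  — reduce
  I5: { [D → . b y], [D → . x L], [L → x . D D], [L → x . X], [X → . y x D] }  — shift
  I6: { [D → . b y], [D → . x L], [L → x D . D] }  — shift
  I7: { [L → x X .] }  — reduce
  I8: { [X → y . x D] }  — shift
  I9: { [D → . b y], [D → . x L], [X → y x . D] }  — shift
  I10: { [X → y x D .] }  — reduce
  I11: { [L → x D D .] }  — reduce
  I12: { [D → b y .] }  — reduce

Every state is either a pure shift/goto state or contains exactly one complete item and nothing to shift — no conflicts. The grammar is LR(0).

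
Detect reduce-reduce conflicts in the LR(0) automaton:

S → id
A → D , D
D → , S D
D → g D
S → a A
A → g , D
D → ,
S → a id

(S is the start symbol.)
A reduce-reduce conflict occurs when an LR(0) state has two complete items [A → α .] and [B → β .] — both call for a reduction, and with no lookahead the parser cannot choose between them.

Augment with S' → S and build the canonical LR(0) collection (I0 = CLOSURE({[S' → . S]}), then GOTO on every symbol after a dot until no new states appear). It has 17 states:
  I0: { [S → . a A], [S → . a id], [S → . id], [S' → . S] }  — shift
  I1: { [S' → S .] }  — accept
  I2: { [A → . D , D], [A → . g , D], [D → . , S D], [D → . ,], [D → . g D], [S → a . A], [S → a . id] }  — shift
  I3: { [S → id .] }  — reduce
  I4: { [D → , . S D], [D → , .], [S → . a A], [S → . a id], [S → . id] }  — shift, reduce
  I5: { [S → a A .] }  — reduce
  I6: { [A → D . , D] }  — shift
  I7: { [A → g . , D], [D → . , S D], [D → . ,], [D → . g D], [D → g . D] }  — shift
  I8: { [S → a id .] }  — reduce
  I9: { [A → g , . D], [D → , . S D], [D → , .], [D → . , S D], [D → . ,], [D → . g D], [S → . a A], [S → . a id], [S → . id] }  — shift, reduce
  I10: { [D → g D .] }  — reduce
  I11: { [D → . , S D], [D → . ,], [D → . g D], [D → g . D] }  — shift
  I12: { [A → g , D .] }  — reduce
  I13: { [D → , S . D], [D → . , S D], [D → . ,], [D → . g D] }  — shift
  I14: { [D → , S D .] }  — reduce
  I15: { [A → D , . D], [D → . , S D], [D → . ,], [D → . g D] }  — shift
  I16: { [A → D , D .] }  — reduce

No state contains more than one complete item.

Answer: No reduce-reduce conflicts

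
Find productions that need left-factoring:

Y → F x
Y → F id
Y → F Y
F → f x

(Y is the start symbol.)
Left-factoring is needed when two productions for the same non-terminal
share a common prefix on the right-hand side.

Productions for Y:
  Y → F x
  Y → F id
  Y → F Y

Found common prefix 'F' in productions for Y

Answer: Yes, Y has productions with common prefix 'F'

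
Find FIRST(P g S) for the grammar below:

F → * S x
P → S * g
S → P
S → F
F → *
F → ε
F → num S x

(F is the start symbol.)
{ '*', 'num' }

FIRST sets of the non-terminals involved (from the grammar, by fixed-point iteration):
  FIRST(P) = { '*', 'num' }

To compute FIRST(P g S), process the symbols left to right:
Symbol P is a non-terminal. Add FIRST(P) \ {ε} = { '*', 'num' }
P is not nullable (ε ∉ FIRST(P)), so stop here.
FIRST(P g S) = { '*', 'num' }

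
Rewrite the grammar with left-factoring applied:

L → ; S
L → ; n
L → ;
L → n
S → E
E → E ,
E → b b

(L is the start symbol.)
L → ; L'
L' → S
L' → n
L' → ε
L → n
S → E
E → E ,
E → b b

Left-factoring transforms A → αβ₁ | αβ₂ into A → αA' and A' → β₁ | β₂
(α is the longest common prefix among the alternatives). Repeat until
no nonterminal has two alternatives with a common prefix.

Round 1: L has alternatives sharing prefix ';'. Introduce L': L → ; L'
  Add: L' → S
  Add: L' → n
  Add: L' → ε

No remaining common prefixes — done.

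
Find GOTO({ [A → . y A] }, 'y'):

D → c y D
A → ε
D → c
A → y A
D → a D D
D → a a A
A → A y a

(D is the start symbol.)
{ [A → . A y a], [A → . y A], [A → .], [A → y . A] }

GOTO(I, 'y') = CLOSURE({ [A → αX.β] : [A → α.Xβ] ∈ I, X = 'y' })

Items with dot before 'y', with the dot advanced:
  [A → . y A] → [A → y . A]
Closure of the advanced items:
  [A → y . A] has the dot before A: add [A → .], [A → . y A], [A → . A y a]

GOTO = { [A → . A y a], [A → . y A], [A → .], [A → y . A] }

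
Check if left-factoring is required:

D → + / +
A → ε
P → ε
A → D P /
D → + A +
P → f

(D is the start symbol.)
Yes, D has productions with common prefix '+'

Left-factoring is needed when two productions for the same non-terminal
share a common prefix on the right-hand side.

Productions for D:
  D → + / +
  D → + A +
Productions for A:
  A → ε
  A → D P /
Productions for P:
  P → ε
  P → f

Found common prefix '+' in productions for D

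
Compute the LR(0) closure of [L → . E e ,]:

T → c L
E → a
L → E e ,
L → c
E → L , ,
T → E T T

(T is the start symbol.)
To compute CLOSURE, for each item [A → α.Bβ] where B is a non-terminal, add [B → .γ] for all productions B → γ; repeat for the newly added items until nothing changes.

Start with: [L → . E e ,]
  [L → . E e ,] has the dot before E: add [E → . a], [E → . L , ,]
  [E → . L , ,] has the dot before L: add [L → . c]
No further items can be added.

CLOSURE = { [E → . L , ,], [E → . a], [L → . E e ,], [L → . c] }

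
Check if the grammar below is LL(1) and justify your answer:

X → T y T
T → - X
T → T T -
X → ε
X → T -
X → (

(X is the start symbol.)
No. Predict set conflict for X: { '-' }

A grammar is LL(1) if for each non-terminal N with multiple productions, the predict sets of those productions are pairwise disjoint, where PREDICT(N → α) = (FIRST(α) \ {ε}) ∪ (FOLLOW(N) if α ⇒* ε).

Relevant sets:
  FIRST(T) = { '-' }
  FOLLOW(X) = { $, '-', 'y' }

For X:
  PREDICT(X → T y T) = { '-' }
  PREDICT(X → ε) = { $, '-', 'y' }
  PREDICT(X → T '-') = { '-' }
  PREDICT(X → '(') = { '(' }
For T:
  PREDICT(T → '-' X) = { '-' }
  PREDICT(T → T T '-') = { '-' }

Conflict found: Predict set conflict for X: { '-' }
The grammar is NOT LL(1).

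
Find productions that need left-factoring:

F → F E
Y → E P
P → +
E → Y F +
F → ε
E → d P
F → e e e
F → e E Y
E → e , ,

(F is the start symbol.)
Yes, F has productions with common prefix 'e'

Left-factoring is needed when two productions for the same non-terminal
share a common prefix on the right-hand side.

Productions for F:
  F → F E
  F → ε
  F → e e e
  F → e E Y
Productions for E:
  E → Y F +
  E → d P
  E → e , ,

Found common prefix 'e' in productions for F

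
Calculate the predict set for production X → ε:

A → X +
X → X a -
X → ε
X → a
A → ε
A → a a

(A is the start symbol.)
PREDICT(X → ε) = (FIRST(RHS) \ {ε}) ∪ (FOLLOW(X) if ε ∈ FIRST(RHS), i.e. RHS ⇒* ε)
The right-hand side is ε (FIRST(ε) = { ε }), so the predict set is FOLLOW(X) = { '+', 'a' }
PREDICT(X → ε) = { '+', 'a' }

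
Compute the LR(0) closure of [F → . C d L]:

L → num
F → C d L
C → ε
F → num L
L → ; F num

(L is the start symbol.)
To compute CLOSURE, for each item [A → α.Bβ] where B is a non-terminal, add [B → .γ] for all productions B → γ; repeat for the newly added items until nothing changes.

Start with: [F → . C d L]
  [F → . C d L] has the dot before C: add [C → .]
No further items can be added.

CLOSURE = { [C → .], [F → . C d L] }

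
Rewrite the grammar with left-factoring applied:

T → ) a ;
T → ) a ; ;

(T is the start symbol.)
Left-factoring transforms A → αβ₁ | αβ₂ into A → αA' and A' → β₁ | β₂
(α is the longest common prefix among the alternatives). Repeat until
no nonterminal has two alternatives with a common prefix.

Round 1: T has alternatives sharing prefix ') a ;'. Introduce T': T → ) a ; T'
  Add: T' → ε
  Add: T' → ;

No remaining common prefixes — done.

Resulting grammar:
T → ) a ; T'
T' → ε
T' → ;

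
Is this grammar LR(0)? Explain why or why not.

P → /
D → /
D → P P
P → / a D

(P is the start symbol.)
No. Shift-reduce conflict between [P → / .] and [P → / . a D]

Augment with P' → P and build the canonical LR(0) collection (I0 = CLOSURE({[P' → . P]}), then GOTO on every symbol after a dot until no new states appear). It has 8 states:
  I0: { [P → . / a D], [P → . /], [P' → . P] }  — shift
  I1: { [P → / . a D], [P → / .] }  — shift, reduce
  I2: { [P' → P .] }  — accept
  I3: { [D → . /], [D → . P P], [P → . / a D], [P → . /], [P → / a . D] }  — shift
  I4: { [D → / .], [P → / . a D], [P → / .] }  — shift, 2 reduces
  I5: { [P → / a D .] }  — reduce
  I6: { [D → P . P], [P → . / a D], [P → . /] }  — shift
  I7: { [D → P P .] }  — reduce

Conflict in state I1:
  Shift-reduce conflict between [P → / .] and [P → / . a D]
So the grammar is NOT LR(0).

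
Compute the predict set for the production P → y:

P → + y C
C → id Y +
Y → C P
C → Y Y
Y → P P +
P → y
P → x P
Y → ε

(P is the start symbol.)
{ 'y' }

PREDICT(P → y) = (FIRST(RHS) \ {ε}) ∪ (FOLLOW(P) if ε ∈ FIRST(RHS), i.e. RHS ⇒* ε)
FIRST(y) = { 'y' }
ε ∉ FIRST(y), so FOLLOW(P) is not added.
PREDICT(P → y) = { 'y' }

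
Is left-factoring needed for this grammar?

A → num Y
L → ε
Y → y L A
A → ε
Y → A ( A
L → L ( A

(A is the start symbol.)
Left-factoring is needed when two productions for the same non-terminal
share a common prefix on the right-hand side.

Productions for A:
  A → num Y
  A → ε
Productions for L:
  L → ε
  L → L ( A
Productions for Y:
  Y → y L A
  Y → A ( A

No common prefixes found.

Answer: No, left-factoring is not needed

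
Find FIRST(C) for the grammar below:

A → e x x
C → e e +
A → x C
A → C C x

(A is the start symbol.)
To compute FIRST(C), examine every production with C on the left-hand side, reading each right-hand side left to right until a non-nullable symbol is reached.

From C → e e +:
  - e is a terminal: add 'e' and stop

Collecting: FIRST(C) = { 'e' }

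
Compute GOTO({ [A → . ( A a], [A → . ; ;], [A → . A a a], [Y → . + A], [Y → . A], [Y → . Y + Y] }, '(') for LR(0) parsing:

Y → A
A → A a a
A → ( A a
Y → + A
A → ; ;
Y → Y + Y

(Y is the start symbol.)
GOTO(I, '(') = CLOSURE({ [A → αX.β] : [A → α.Xβ] ∈ I, X = '(' })

Items with dot before '(', with the dot advanced:
  [A → . ( A a] → [A → ( . A a]
Closure of the advanced items:
  [A → ( . A a] has the dot before A: add [A → . A a a], [A → . ( A a], [A → . ; ;]

GOTO = { [A → ( . A a], [A → . ( A a], [A → . ; ;], [A → . A a a] }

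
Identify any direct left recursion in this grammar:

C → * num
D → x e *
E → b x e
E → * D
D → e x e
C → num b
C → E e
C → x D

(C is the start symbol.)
No direct left recursion

C → * num: starts with '*'
D → x e *: starts with x
E → b x e: starts with b
E → * D: starts with '*'
D → e x e: starts with e
C → num b: starts with num
C → E e: starts with E
C → x D: starts with x

No direct left recursion found.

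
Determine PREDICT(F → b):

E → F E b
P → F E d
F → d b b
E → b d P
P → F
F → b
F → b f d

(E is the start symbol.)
{ 'b' }

PREDICT(F → b) = (FIRST(RHS) \ {ε}) ∪ (FOLLOW(F) if ε ∈ FIRST(RHS), i.e. RHS ⇒* ε)
FIRST(b) = { 'b' }
ε ∉ FIRST(b), so FOLLOW(F) is not added.
PREDICT(F → b) = { 'b' }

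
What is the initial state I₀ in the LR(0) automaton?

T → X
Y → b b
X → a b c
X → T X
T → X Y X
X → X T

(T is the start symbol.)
{ [T → . X Y X], [T → . X], [T' → . T], [X → . T X], [X → . X T], [X → . a b c] }

First, augment the grammar with T' → T
I₀ = CLOSURE({ [T' → . T] }):
  [T' → . T] has the dot before T: add [T → . X], [T → . X Y X]
  [T → . X] has the dot before X: add [X → . a b c], [X → . T X], [X → . X T]
No further items can be added.

I₀ = { [T → . X Y X], [T → . X], [T' → . T], [X → . T X], [X → . X T], [X → . a b c] }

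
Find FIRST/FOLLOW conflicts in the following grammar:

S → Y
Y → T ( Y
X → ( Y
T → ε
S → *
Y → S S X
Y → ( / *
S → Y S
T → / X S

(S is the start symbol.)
No FIRST/FOLLOW conflicts.

A FIRST/FOLLOW conflict occurs when a non-terminal N has a nullable alternative N → β (β ⇒* ε) and another alternative N → α with FIRST(α) ∩ FOLLOW(N) ≠ ∅: on such a lookahead the parser cannot decide between expanding α and letting N vanish via β.

Nullable non-terminals: T.

T: nullable alternative(s) T → ε; FOLLOW(T) = { '(' }
  T → ε: FIRST \ {ε} = { } — this is the only nullable alternative, skip
  T → / X S: FIRST \ {ε} = { '/' } — disjoint from FOLLOW(T)

S, X, Y have no nullable alternative, so no FIRST/FOLLOW check is needed there.

No FIRST/FOLLOW conflicts found.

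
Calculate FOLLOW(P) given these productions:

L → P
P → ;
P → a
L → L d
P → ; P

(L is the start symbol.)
To compute FOLLOW(P), find every occurrence of P on a right-hand side N → α P β: add FIRST(β) \ {ε}, and if β is empty or nullable also add FOLLOW(N). Iterate to a fixed point.

In L → P: P is at the end, add FOLLOW(L)
In P → ; P: P is at the end; this adds FOLLOW(P) to itself — nothing new

The FOLLOW sets referred to above (computed the same way, to a fixed point):
  FOLLOW(L) = { $, 'd' }

Taking the union: FOLLOW(P) = { $, 'd' }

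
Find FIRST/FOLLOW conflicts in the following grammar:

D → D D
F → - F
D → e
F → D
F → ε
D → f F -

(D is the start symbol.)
Yes. F → '-' F with FOLLOW(F) on { '-' }

A FIRST/FOLLOW conflict occurs when a non-terminal N has a nullable alternative N → β (β ⇒* ε) and another alternative N → α with FIRST(α) ∩ FOLLOW(N) ≠ ∅: on such a lookahead the parser cannot decide between expanding α and letting N vanish via β.

Nullable non-terminals: F.
FIRST sets used below: FIRST(D) = { 'e', 'f' }

F: nullable alternative(s) F → ε; FOLLOW(F) = { '-' }
  F → - F: FIRST \ {ε} = { '-' } — overlaps FOLLOW(F) on { '-' }: CONFLICT
  F → D: FIRST \ {ε} = { 'e', 'f' } — disjoint from FOLLOW(F)
  F → ε: FIRST \ {ε} = { } — this is the only nullable alternative, skip

D has no nullable alternative, so no FIRST/FOLLOW check is needed there.

So the grammar has 1 FIRST/FOLLOW conflict (marked CONFLICT above).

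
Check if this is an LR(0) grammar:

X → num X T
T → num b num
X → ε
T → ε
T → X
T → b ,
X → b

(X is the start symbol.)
No. Shift-reduce conflict between [X → .] and [X → . b]

Augment with X' → X and build the canonical LR(0) collection (I0 = CLOSURE({[X' → . X]}), then GOTO on every symbol after a dot until no new states appear). It has 12 states:
  I0: { [X → . b], [X → . num X T], [X → .], [X' → . X] }  — shift, reduce
  I1: { [X' → X .] }  — accept
  I2: { [X → b .] }  — reduce
  I3: { [X → . b], [X → . num X T], [X → .], [X → num . X T] }  — shift, reduce
  I4: { [T → . X], [T → . b ,], [T → . num b num], [T → .], [X → . b], [X → . num X T], [X → .], [X → num X . T] }  — shift, 2 reduces
  I5: { [X → num X T .] }  — reduce
  I6: { [T → X .] }  — reduce
  I7: { [T → b . ,], [X → b .] }  — shift, reduce
  I8: { [T → num . b num], [X → . b], [X → . num X T], [X → .], [X → num . X T] }  — shift, reduce
  I9: { [T → num b . num], [X → b .] }  — shift, reduce
  I10: { [T → num b num .] }  — reduce
  I11: { [T → b , .] }  — reduce

Conflict in state I0:
  Shift-reduce conflict between [X → .] and [X → . b]
So the grammar is NOT LR(0).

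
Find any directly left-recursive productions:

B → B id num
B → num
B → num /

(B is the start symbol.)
Direct left recursion occurs when N → N α for some non-terminal N (the right-hand side begins with the left-hand side itself).

B → B id num: LEFT RECURSIVE (starts with B)
B → num: starts with num
B → num /: starts with num

The grammar has direct left recursion on: B.

Answer: Yes, B is left-recursive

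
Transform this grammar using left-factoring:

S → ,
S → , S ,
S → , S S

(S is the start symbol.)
S → , S'
S' → ε
S' → S S''
S'' → ,
S'' → S

Left-factoring transforms A → αβ₁ | αβ₂ into A → αA' and A' → β₁ | β₂
(α is the longest common prefix among the alternatives). Repeat until
no nonterminal has two alternatives with a common prefix.

Round 1: S has alternatives sharing prefix ','. Introduce S': S → , S'
  Add: S' → ε
  Add: S' → S ,
  Add: S' → S S

Round 2: S' has alternatives sharing prefix 'S'. Introduce S'': S' → S S''
  Add: S'' → ,
  Add: S'' → S

No remaining common prefixes — done.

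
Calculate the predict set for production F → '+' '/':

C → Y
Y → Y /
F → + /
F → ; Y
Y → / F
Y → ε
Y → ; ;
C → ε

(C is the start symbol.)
PREDICT(F → '+' '/') = (FIRST(RHS) \ {ε}) ∪ (FOLLOW(F) if ε ∈ FIRST(RHS), i.e. RHS ⇒* ε)
FIRST('+' '/') = { '+' }
ε ∉ FIRST('+' '/'), so FOLLOW(F) is not added.
PREDICT(F → '+' '/') = { '+' }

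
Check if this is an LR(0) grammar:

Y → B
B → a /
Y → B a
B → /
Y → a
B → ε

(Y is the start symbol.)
A grammar is LR(0) if no state in the canonical LR(0) collection has:
  - both a shift item (dot before a terminal) and a complete item (shift-reduce conflict), or
  - two or more complete items (reduce-reduce conflict; the accept item [Y' → Y .] counts as a complete item here).

Augment with Y' → Y and build the canonical LR(0) collection (I0 = CLOSURE({[Y' → . Y]}), then GOTO on every symbol after a dot until no new states appear). It has 7 states:
  I0: { [B → . /], [B → . a /], [B → .], [Y → . B a], [Y → . B], [Y → . a], [Y' → . Y] }  — shift, reduce
  I1: { [B → / .] }  — reduce
  I2: { [Y → B . a], [Y → B .] }  — shift, reduce
  I3: { [Y' → Y .] }  — accept
  I4: { [B → a . /], [Y → a .] }  — shift, reduce
  I5: { [B → a / .] }  — reduce
  I6: { [Y → B a .] }  — reduce

Conflict in state I0:
  Shift-reduce conflict between [B → .] and [B → . /]
So the grammar is NOT LR(0).

Answer: No. Shift-reduce conflict between [B → .] and [B → . /]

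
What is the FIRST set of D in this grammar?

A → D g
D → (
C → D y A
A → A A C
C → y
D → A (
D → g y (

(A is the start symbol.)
{ '(', 'g' }

To compute FIRST(D), examine every production with D on the left-hand side, reading each right-hand side left to right until a non-nullable symbol is reached.

FIRST sets of the other non-terminals involved (by the same procedure, iterated to a fixed point):
  FIRST(A) = { '(', 'g' }

From D → (:
  - '(' is a terminal: add '(' and stop
From D → A (:
  - A is a non-terminal: add FIRST(A) \ {ε} = { '(', 'g' }
    A is not nullable, so stop
From D → g y (:
  - g is a terminal: add 'g' and stop

Collecting: FIRST(D) = { '(', 'g' }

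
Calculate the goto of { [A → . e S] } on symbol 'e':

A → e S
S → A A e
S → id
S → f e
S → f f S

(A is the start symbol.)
{ [A → . e S], [A → e . S], [S → . A A e], [S → . f e], [S → . f f S], [S → . id] }

GOTO(I, 'e') = CLOSURE({ [A → αX.β] : [A → α.Xβ] ∈ I, X = 'e' })

Items with dot before 'e', with the dot advanced:
  [A → . e S] → [A → e . S]
Closure of the advanced items:
  [A → e . S] has the dot before S: add [S → . A A e], [S → . id], [S → . f e], [S → . f f S]
  [S → . A A e] has the dot before A: add [A → . e S]

GOTO = { [A → . e S], [A → e . S], [S → . A A e], [S → . f e], [S → . f f S], [S → . id] }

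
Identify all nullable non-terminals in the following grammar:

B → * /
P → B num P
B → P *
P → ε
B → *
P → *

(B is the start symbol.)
ε-productions: P → ε
So P is immediately nullable.
No further non-terminal can be added: every production for the remaining non-terminals contains a terminal or a non-nullable non-terminal.
Nullable = { 'P' }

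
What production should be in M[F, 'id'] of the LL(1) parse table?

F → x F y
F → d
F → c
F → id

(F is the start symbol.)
To find M[F, 'id'], we find productions for F where 'id' is in the predict set (PREDICT(N → α) = (FIRST(α) \ {ε}) ∪ (FOLLOW(N) if α ⇒* ε)).

F → x F y: PREDICT = { 'x' }
F → d: PREDICT = { 'd' }
F → c: PREDICT = { 'c' }
F → id: PREDICT = { 'id' }
  'id' is in predict set, so this production goes in M[F, 'id']

M[F, 'id'] = F → id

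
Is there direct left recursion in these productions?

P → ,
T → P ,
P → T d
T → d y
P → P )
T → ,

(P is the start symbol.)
Yes, P is left-recursive

Direct left recursion occurs when N → N α for some non-terminal N (the right-hand side begins with the left-hand side itself).

P → ,: starts with ','
T → P ,: starts with P
P → T d: starts with T
T → d y: starts with d
P → P ): LEFT RECURSIVE (starts with P)
T → ,: starts with ','

The grammar has direct left recursion on: P.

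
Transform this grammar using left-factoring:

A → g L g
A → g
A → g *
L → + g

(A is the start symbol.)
A → g A'
A' → L g
A' → ε
A' → *
L → + g

Left-factoring transforms A → αβ₁ | αβ₂ into A → αA' and A' → β₁ | β₂
(α is the longest common prefix among the alternatives). Repeat until
no nonterminal has two alternatives with a common prefix.

Round 1: A has alternatives sharing prefix 'g'. Introduce A': A → g A'
  Add: A' → L g
  Add: A' → ε
  Add: A' → *

No remaining common prefixes — done.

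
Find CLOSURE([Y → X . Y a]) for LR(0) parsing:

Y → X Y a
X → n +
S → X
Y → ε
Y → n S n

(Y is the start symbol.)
{ [X → . n +], [Y → . X Y a], [Y → . n S n], [Y → .], [Y → X . Y a] }

Start with: [Y → X . Y a]
  [Y → X . Y a] has the dot before Y: add [Y → . X Y a], [Y → .], [Y → . n S n]
  [Y → . X Y a] has the dot before X: add [X → . n +]
No further items can be added.

CLOSURE = { [X → . n +], [Y → . X Y a], [Y → . n S n], [Y → .], [Y → X . Y a] }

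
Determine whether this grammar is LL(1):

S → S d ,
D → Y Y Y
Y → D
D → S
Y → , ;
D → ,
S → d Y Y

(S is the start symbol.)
A grammar is LL(1) if for each non-terminal N with multiple productions, the predict sets of those productions are pairwise disjoint, where PREDICT(N → α) = (FIRST(α) \ {ε}) ∪ (FOLLOW(N) if α ⇒* ε).

Relevant sets:
  FIRST(S) = { 'd' }
  FIRST(Y) = { ',', 'd' }
  FIRST(D) = { ',', 'd' }

For S:
  PREDICT(S → S d ',') = { 'd' }
  PREDICT(S → d Y Y) = { 'd' }
For D:
  PREDICT(D → Y Y Y) = { ',', 'd' }
  PREDICT(D → S) = { 'd' }
  PREDICT(D → ',') = { ',' }
For Y:
  PREDICT(Y → D) = { ',', 'd' }
  PREDICT(Y → ',' ';') = { ',' }

Conflict found: Predict set conflict for S: { 'd' }
The grammar is NOT LL(1).

Answer: No. Predict set conflict for S: { 'd' }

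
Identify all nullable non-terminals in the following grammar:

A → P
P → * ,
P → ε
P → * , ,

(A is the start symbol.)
ε-productions: P → ε
So P is immediately nullable.
A → P: every symbol on the right is nullable, so A is nullable too.
Every non-terminal is now nullable.
Nullable = { 'A', 'P' }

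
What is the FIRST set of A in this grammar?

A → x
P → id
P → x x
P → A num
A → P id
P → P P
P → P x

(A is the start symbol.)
To compute FIRST(A), examine every production with A on the left-hand side, reading each right-hand side left to right until a non-nullable symbol is reached.

FIRST sets of the other non-terminals involved (by the same procedure, iterated to a fixed point):
  FIRST(P) = { 'id', 'x' }

From A → x:
  - x is a terminal: add 'x' and stop
From A → P id:
  - P is a non-terminal: add FIRST(P) \ {ε} = { 'id', 'x' }
    P is not nullable, so stop

Collecting: FIRST(A) = { 'id', 'x' }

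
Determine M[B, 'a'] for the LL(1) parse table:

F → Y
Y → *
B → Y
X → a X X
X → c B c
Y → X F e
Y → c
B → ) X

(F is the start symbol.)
To find M[B, 'a'], we find productions for B where 'a' is in the predict set (PREDICT(N → α) = (FIRST(α) \ {ε}) ∪ (FOLLOW(N) if α ⇒* ε)).

Relevant sets:
  FIRST(Y) = { '*', 'a', 'c' }

B → Y: PREDICT = { '*', 'a', 'c' }
  'a' is in predict set, so this production goes in M[B, 'a']
B → ) X: PREDICT = { ')' }

M[B, 'a'] = B → Y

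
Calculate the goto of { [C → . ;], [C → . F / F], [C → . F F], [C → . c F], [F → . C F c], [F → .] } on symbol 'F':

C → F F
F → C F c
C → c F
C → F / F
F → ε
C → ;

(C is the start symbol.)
GOTO(I, 'F') = CLOSURE({ [A → αX.β] : [A → α.Xβ] ∈ I, X = 'F' })

Items with dot before 'F', with the dot advanced:
  [C → . F / F] → [C → F . / F]
  [C → . F F] → [C → F . F]
Closure of the advanced items:
  [C → F . F] has the dot before F: add [F → . C F c], [F → .]
  [F → . C F c] has the dot before C: add [C → . F F], [C → . c F], [C → . F / F], [C → . ;]

GOTO = { [C → . ;], [C → . F / F], [C → . F F], [C → . c F], [C → F . / F], [C → F . F], [F → . C F c], [F → .] }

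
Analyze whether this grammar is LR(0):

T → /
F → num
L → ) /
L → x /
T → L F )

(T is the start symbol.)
Yes, the grammar is LR(0)

Augment with T' → T and build the canonical LR(0) collection (I0 = CLOSURE({[T' → . T]}), then GOTO on every symbol after a dot until no new states appear). It has 11 states:
  I0: { [L → . ) /], [L → . x /], [T → . /], [T → . L F )], [T' → . T] }  — shift
  I1: { [L → ) . /] }  — shift
  I2: { [T → / .] }  — reduce
  I3: { [F → . num], [T → L . F )] }  — shift
  I4: { [T' → T .] }  — accept
  I5: { [L → x . /] }  — shift
  I6: { [L → x / .] }  — reduce
  I7: { [T → L F . )] }  — shift
  I8: { [F → num .] }  — reduce
  I9: { [T → L F ) .] }  — reduce
  I10: { [L → ) / .] }  — reduce

Every state is either a pure shift/goto state or contains exactly one complete item and nothing to shift — no conflicts. The grammar is LR(0).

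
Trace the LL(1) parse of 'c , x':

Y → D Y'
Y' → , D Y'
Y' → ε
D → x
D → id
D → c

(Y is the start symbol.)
LL(1) parsing maintains a stack (initially the start symbol over $) and the input. At each step: if the stack top is a terminal, match it against the current input token; if it is a non-terminal N, replace it with the RHS of M[N, lookahead] (the unique production whose predict set contains the lookahead).

Stack is shown with the top on the left.

Stack     Input    Action
-------------------------
Y $       c , x $  output Y → D Y'
D Y' $    c , x $  output D → c
c Y' $    c , x $  match 'c'
Y' $      , x $    output Y' → , D Y'
, D Y' $  , x $    match ','
D Y' $    x $      output D → x
x Y' $    x $      match 'x'
Y' $      $        output Y' → ε
$         $        accept

The string is accepted.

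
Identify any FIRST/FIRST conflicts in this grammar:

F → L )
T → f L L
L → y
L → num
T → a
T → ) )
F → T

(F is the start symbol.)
FIRST sets of the non-terminals at (or reachable through a nullable prefix from) the front of some alternative:
  FIRST(L) = { 'num', 'y' }
  FIRST(T) = { ')', 'a', 'f' }

Productions for F:
  F → L ): FIRST = { 'num', 'y' }
  F → T: FIRST = { ')', 'a', 'f' }
Productions for T:
  T → f L L: FIRST = { 'f' }
  T → a: FIRST = { 'a' }
  T → ) ): FIRST = { ')' }
Productions for L:
  L → y: FIRST = { 'y' }
  L → num: FIRST = { 'num' }

All alternatives of each non-terminal have pairwise disjoint FIRST sets.

Answer: No FIRST/FIRST conflicts.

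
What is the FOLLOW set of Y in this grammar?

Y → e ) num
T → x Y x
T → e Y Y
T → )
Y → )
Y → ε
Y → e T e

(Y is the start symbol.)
Y is the start symbol, so $ ∈ FOLLOW(Y).
In T → x Y x: Y is followed by x, add FIRST(x) \ {ε} = { 'x' }
In T → e Y Y: Y is followed by Y, add FIRST(Y) \ {ε} = { ')', 'e' }
  Y is nullable, so also add FOLLOW(T)
In T → e Y Y: Y is at the end, add FOLLOW(T)

The FOLLOW sets referred to above (computed the same way, to a fixed point):
  FOLLOW(T) = { 'e' }

Taking the union: FOLLOW(Y) = { $, ')', 'e', 'x' }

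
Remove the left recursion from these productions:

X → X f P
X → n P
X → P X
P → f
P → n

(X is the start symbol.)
X is directly left-recursive. The standard transformation for
  A → A α₁ | ... | A α_m | β₁ | ... | β_n
is
  A  → β₁ A' | ... | β_n A'
  A' → α₁ A' | ... | α_m A' | ε

X → n P becomes X → n P X'
X → P X becomes X → P X X'
X → X f P becomes X' → f P X'
Add X' → ε

Productions for other non-terminals are unchanged:
  P → f
  P → n

Resulting grammar:
X → n P X'
X → P X X'
X' → f P X'
X' → ε
P → f
P → n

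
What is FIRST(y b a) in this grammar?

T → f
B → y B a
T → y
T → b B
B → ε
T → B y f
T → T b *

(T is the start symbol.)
{ 'y' }

To compute FIRST(y b a), process the symbols left to right:
Symbol y is a terminal. Add 'y' and stop.
FIRST(y b a) = { 'y' }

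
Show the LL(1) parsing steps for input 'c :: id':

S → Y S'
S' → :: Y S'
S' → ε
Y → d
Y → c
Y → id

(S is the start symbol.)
Stack is shown with the top on the left.

Stack      Input      Action
----------------------------
S $        c :: id $  output S → Y S'
Y S' $     c :: id $  output Y → c
c S' $     c :: id $  match 'c'
S' $       :: id $    output S' → :: Y S'
:: Y S' $  :: id $    match '::'
Y S' $     id $       output Y → id
id S' $    id $       match 'id'
S' $       $          output S' → ε
$          $          accept

The string is accepted.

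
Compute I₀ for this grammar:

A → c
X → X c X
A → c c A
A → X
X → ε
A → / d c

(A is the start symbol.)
{ [A → . / d c], [A → . X], [A → . c c A], [A → . c], [A' → . A], [X → . X c X], [X → .] }

First, augment the grammar with A' → A
I₀ = CLOSURE({ [A' → . A] }):
  [A' → . A] has the dot before A: add [A → . c], [A → . c c A], [A → . X], [A → . / d c]
  [A → . X] has the dot before X: add [X → . X c X], [X → .]
No further items can be added.

I₀ = { [A → . / d c], [A → . X], [A → . c c A], [A → . c], [A' → . A], [X → . X c X], [X → .] }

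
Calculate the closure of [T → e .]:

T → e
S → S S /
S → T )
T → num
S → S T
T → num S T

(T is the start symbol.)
Start with: [T → e .]
The dot is at the end, so nothing is added.

CLOSURE = { [T → e .] }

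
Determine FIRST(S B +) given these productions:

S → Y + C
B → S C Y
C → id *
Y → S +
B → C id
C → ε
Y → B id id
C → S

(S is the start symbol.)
FIRST sets of the non-terminals involved (from the grammar, by fixed-point iteration):
  FIRST(S) = { 'id' }

To compute FIRST(S B +), process the symbols left to right:
Symbol S is a non-terminal. Add FIRST(S) \ {ε} = { 'id' }
S is not nullable (ε ∉ FIRST(S)), so stop here.
FIRST(S B +) = { 'id' }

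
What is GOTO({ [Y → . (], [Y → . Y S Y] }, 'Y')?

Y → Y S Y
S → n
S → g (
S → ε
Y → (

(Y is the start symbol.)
GOTO(I, 'Y') = CLOSURE({ [A → αX.β] : [A → α.Xβ] ∈ I, X = 'Y' })

Items with dot before 'Y', with the dot advanced:
  [Y → . Y S Y] → [Y → Y . S Y]
Closure of the advanced items:
  [Y → Y . S Y] has the dot before S: add [S → . n], [S → . g (], [S → .]

GOTO = { [S → . g (], [S → . n], [S → .], [Y → Y . S Y] }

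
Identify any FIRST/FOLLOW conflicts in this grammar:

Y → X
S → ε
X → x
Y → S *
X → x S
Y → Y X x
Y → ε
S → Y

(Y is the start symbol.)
Yes. Y → X with FOLLOW(Y) on { 'x' }; Y → S '*' with FOLLOW(Y) on { '*', 'x' }; Y → Y X x with FOLLOW(Y) on { '*', 'x' }; S → Y with FOLLOW(S) on { '*', 'x' }

Nullable non-terminals: S, Y.
FIRST sets used below: FIRST(Y) = { '*', 'x', ε }, FIRST(X) = { 'x' }, FIRST(S) = { '*', 'x', ε }

S: nullable alternative(s) S → ε, S → Y; FOLLOW(S) = { $, '*', 'x' }
  S → ε: FIRST \ {ε} = { } — disjoint from FOLLOW(S)
  S → Y: FIRST \ {ε} = { '*', 'x' } — overlaps FOLLOW(S) on { '*', 'x' }: CONFLICT

Y: nullable alternative(s) Y → ε; FOLLOW(Y) = { $, '*', 'x' }
  Y → X: FIRST \ {ε} = { 'x' } — overlaps FOLLOW(Y) on { 'x' }: CONFLICT
  Y → S *: FIRST \ {ε} = { '*', 'x' } — overlaps FOLLOW(Y) on { '*', 'x' }: CONFLICT
  Y → Y X x: FIRST \ {ε} = { '*', 'x' } — overlaps FOLLOW(Y) on { '*', 'x' }: CONFLICT
  Y → ε: FIRST \ {ε} = { } — this is the only nullable alternative, skip

X has no nullable alternative, so no FIRST/FOLLOW check is needed there.

So the grammar has 4 FIRST/FOLLOW conflicts (marked CONFLICT above).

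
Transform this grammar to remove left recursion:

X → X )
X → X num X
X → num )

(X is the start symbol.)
X → num ) X'
X' → ) X'
X' → num X X'
X' → ε

X is directly left-recursive. The standard transformation for
  A → A α₁ | ... | A α_m | β₁ | ... | β_n
is
  A  → β₁ A' | ... | β_n A'
  A' → α₁ A' | ... | α_m A' | ε

X → num ) becomes X → num ) X'
X → X ) becomes X' → ) X'
X → X num X becomes X' → num X X'
Add X' → ε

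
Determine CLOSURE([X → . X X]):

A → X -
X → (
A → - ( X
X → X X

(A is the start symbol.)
{ [X → . (], [X → . X X] }

Start with: [X → . X X]
  [X → . X X] has the dot before X: add [X → . (]
No further items can be added.

CLOSURE = { [X → . (], [X → . X X] }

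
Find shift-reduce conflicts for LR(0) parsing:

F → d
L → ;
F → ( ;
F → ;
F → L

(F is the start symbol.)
A shift-reduce conflict occurs when an LR(0) state has both:
  - a complete (reduce) item [A → α .] (dot at the end), and
  - a shift item [B → β . c γ] (dot before a terminal).

Augment with F' → F and build the canonical LR(0) collection (I0 = CLOSURE({[F' → . F]}), then GOTO on every symbol after a dot until no new states appear). It has 7 states:
  I0: { [F → . ( ;], [F → . ;], [F → . L], [F → . d], [F' → . F], [L → . ;] }  — shift
  I1: { [F → ( . ;] }  — shift
  I2: { [F → ; .], [L → ; .] }  — 2 reduces
  I3: { [F' → F .] }  — accept
  I4: { [F → L .] }  — reduce
  I5: { [F → d .] }  — reduce
  I6: { [F → ( ; .] }  — reduce

No state contains both a complete item and a shift item.

Answer: No shift-reduce conflicts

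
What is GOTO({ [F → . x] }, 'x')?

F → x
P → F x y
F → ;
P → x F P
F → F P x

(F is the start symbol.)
GOTO(I, 'x') = CLOSURE({ [A → αX.β] : [A → α.Xβ] ∈ I, X = 'x' })

Items with dot before 'x', with the dot advanced:
  [F → . x] → [F → x .]
Closure adds nothing (no advanced item has the dot before a non-terminal).

GOTO = { [F → x .] }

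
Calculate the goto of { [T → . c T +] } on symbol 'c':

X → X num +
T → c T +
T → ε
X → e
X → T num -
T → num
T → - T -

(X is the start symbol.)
GOTO(I, 'c') = CLOSURE({ [A → αX.β] : [A → α.Xβ] ∈ I, X = 'c' })

Items with dot before 'c', with the dot advanced:
  [T → . c T +] → [T → c . T +]
Closure of the advanced items:
  [T → c . T +] has the dot before T: add [T → . c T +], [T → .], [T → . num], [T → . - T -]

GOTO = { [T → . - T -], [T → . c T +], [T → . num], [T → .], [T → c . T +] }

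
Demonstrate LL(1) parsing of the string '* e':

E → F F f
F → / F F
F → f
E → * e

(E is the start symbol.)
Stack is shown with the top on the left.

Stack  Input  Action
--------------------
E $    * e $  output E → * e
* e $  * e $  match '*'
e $    e $    match 'e'
$      $      accept

The string is accepted.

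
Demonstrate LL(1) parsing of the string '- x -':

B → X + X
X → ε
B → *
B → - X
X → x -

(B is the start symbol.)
LL(1) parsing maintains a stack (initially the start symbol over $) and the input. At each step: if the stack top is a terminal, match it against the current input token; if it is a non-terminal N, replace it with the RHS of M[N, lookahead] (the unique production whose predict set contains the lookahead).

Stack is shown with the top on the left.

Stack  Input    Action
----------------------
B $    - x - $  output B → - X
- X $  - x - $  match '-'
X $    x - $    output X → x -
x - $  x - $    match 'x'
- $    - $      match '-'
$      $        accept

The string is accepted.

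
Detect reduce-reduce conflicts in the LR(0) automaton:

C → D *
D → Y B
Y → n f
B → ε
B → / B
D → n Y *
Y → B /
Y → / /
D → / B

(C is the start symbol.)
A reduce-reduce conflict occurs when an LR(0) state has two complete items [A → α .] and [B → β .] — both call for a reduction, and with no lookahead the parser cannot choose between them.

Augment with C' → C and build the canonical LR(0) collection (I0 = CLOSURE({[C' → . C]}), then GOTO on every symbol after a dot until no new states appear). It has 19 states:
  I0: { [B → . / B], [B → .], [C → . D *], [C' → . C], [D → . / B], [D → . Y B], [D → . n Y *], [Y → . / /], [Y → . B /], [Y → . n f] }  — shift, reduce
  I1: { [B → . / B], [B → .], [B → / . B], [D → / . B], [Y → / . /] }  — shift, reduce
  I2: { [Y → B . /] }  — shift
  I3: { [C' → C .] }  — accept
  I4: { [C → D . *] }  — shift
  I5: { [B → . / B], [B → .], [D → Y . B] }  — shift, reduce
  I6: { [B → . / B], [B → .], [D → n . Y *], [Y → . / /], [Y → . B /], [Y → . n f], [Y → n . f] }  — shift, reduce
  I7: { [B → . / B], [B → .], [B → / . B], [Y → / . /] }  — shift, reduce
  I8: { [D → n Y . *] }  — shift
  I9: { [Y → n f .] }  — reduce
  I10: { [Y → n . f] }  — shift
  I11: { [D → n Y * .] }  — reduce
  I12: { [B → . / B], [B → .], [B → / . B], [Y → / / .] }  — shift, 2 reduces
  I13: { [B → / B .] }  — reduce
  I14: { [B → . / B], [B → .], [B → / . B] }  — shift, reduce
  I15: { [D → Y B .] }  — reduce
  I16: { [C → D * .] }  — reduce
  I17: { [Y → B / .] }  — reduce
  I18: { [B → / B .], [D → / B .] }  — 2 reduces

I12 contains complete items [B → .], [Y → / / .] — reduce-reduce conflict.
I18 contains complete items [B → / B .], [D → / B .] — reduce-reduce conflict.

Answer: Yes — I12: [B → .] vs [Y → / / .]; I18: [B → / B .] vs [D → / B .]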